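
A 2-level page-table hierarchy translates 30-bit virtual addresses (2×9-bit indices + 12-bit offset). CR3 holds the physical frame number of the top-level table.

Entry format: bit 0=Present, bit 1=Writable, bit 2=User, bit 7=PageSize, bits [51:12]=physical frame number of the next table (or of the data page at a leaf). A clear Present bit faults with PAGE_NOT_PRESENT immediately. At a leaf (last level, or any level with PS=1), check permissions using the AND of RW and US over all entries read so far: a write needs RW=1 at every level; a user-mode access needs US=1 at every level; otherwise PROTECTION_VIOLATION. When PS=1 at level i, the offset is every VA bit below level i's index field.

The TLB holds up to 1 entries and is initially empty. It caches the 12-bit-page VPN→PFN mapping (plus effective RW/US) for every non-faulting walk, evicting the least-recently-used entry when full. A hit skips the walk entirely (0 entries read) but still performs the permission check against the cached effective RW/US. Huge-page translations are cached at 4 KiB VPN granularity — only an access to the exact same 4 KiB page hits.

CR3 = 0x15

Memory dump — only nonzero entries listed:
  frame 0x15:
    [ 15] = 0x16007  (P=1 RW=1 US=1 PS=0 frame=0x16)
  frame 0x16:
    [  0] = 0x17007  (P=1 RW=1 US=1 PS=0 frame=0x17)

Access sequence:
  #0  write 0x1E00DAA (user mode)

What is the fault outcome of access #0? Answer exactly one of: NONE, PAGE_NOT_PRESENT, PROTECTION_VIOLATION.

Trace:
#0 VA=0x1E00DAA (w,user):
  lvl0: tbl 0x15, slot 15 ⇒ 0x16007 (P1/RW1/US1/PS0)
  lvl1: tbl 0x16, slot 0 ⇒ 0x17007 (P1/RW1/US1/PS0)
  → PA=0x17DAA  (2 entries read)

Access #0 fault: NONE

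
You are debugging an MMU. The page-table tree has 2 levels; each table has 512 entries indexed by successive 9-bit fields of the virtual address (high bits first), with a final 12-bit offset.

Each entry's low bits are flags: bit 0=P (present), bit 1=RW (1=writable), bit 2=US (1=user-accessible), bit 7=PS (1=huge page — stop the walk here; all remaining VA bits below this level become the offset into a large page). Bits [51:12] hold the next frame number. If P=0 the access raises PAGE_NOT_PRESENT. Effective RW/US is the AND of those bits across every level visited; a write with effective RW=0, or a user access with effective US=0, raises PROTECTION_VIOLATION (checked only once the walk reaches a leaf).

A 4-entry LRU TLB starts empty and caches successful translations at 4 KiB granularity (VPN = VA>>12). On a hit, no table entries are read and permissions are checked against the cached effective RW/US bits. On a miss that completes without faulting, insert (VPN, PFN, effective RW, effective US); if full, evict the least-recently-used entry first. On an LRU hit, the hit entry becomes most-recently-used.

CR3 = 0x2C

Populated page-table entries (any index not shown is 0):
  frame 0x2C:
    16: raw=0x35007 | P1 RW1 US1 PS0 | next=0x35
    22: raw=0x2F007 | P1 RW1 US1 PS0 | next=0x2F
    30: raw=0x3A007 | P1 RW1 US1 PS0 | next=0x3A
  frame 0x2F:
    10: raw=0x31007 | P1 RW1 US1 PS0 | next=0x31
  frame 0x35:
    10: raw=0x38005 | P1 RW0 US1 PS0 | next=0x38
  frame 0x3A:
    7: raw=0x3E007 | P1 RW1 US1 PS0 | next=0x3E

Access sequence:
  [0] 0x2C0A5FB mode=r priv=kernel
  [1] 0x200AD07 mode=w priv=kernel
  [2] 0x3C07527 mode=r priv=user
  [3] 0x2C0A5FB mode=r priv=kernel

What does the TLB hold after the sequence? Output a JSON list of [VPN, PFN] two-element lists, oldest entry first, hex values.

Walk each access:
#0 VA=0x2C0A5FB (r,kernel):
  lvl0: tbl 0x2C, slot 22 ⇒ 0x2F007 (P1/RW1/US1/PS0)
  lvl1: tbl 0x2F, slot 10 ⇒ 0x31007 (P1/RW1/US1/PS0)
  → PA=0x315FB  (2 entries read)
#1 VA=0x200AD07 (w,kernel):
  lvl0: tbl 0x2C, slot 16 ⇒ 0x35007 (P1/RW1/US1/PS0)
  lvl1: tbl 0x35, slot 10 ⇒ 0x38005 (P1/RW0/US1/PS0)
  ⇒ fault: PROTECTION_VIOLATION  — 2 lookups
#2 VA=0x3C07527 (r,user):
  lvl0: tbl 0x2C, slot 30 ⇒ 0x3A007 (P1/RW1/US1/PS0)
  lvl1: tbl 0x3A, slot 7 ⇒ 0x3E007 (P1/RW1/US1/PS0)
  → PA=0x3E527  (2 entries read)
#3 VA=0x2C0A5FB (r,kernel):
  TLB hit vpn=0x2C0A → PA=0x315FB

TLB: [["0x3C07", "0x3E"], ["0x2C0A", "0x31"]]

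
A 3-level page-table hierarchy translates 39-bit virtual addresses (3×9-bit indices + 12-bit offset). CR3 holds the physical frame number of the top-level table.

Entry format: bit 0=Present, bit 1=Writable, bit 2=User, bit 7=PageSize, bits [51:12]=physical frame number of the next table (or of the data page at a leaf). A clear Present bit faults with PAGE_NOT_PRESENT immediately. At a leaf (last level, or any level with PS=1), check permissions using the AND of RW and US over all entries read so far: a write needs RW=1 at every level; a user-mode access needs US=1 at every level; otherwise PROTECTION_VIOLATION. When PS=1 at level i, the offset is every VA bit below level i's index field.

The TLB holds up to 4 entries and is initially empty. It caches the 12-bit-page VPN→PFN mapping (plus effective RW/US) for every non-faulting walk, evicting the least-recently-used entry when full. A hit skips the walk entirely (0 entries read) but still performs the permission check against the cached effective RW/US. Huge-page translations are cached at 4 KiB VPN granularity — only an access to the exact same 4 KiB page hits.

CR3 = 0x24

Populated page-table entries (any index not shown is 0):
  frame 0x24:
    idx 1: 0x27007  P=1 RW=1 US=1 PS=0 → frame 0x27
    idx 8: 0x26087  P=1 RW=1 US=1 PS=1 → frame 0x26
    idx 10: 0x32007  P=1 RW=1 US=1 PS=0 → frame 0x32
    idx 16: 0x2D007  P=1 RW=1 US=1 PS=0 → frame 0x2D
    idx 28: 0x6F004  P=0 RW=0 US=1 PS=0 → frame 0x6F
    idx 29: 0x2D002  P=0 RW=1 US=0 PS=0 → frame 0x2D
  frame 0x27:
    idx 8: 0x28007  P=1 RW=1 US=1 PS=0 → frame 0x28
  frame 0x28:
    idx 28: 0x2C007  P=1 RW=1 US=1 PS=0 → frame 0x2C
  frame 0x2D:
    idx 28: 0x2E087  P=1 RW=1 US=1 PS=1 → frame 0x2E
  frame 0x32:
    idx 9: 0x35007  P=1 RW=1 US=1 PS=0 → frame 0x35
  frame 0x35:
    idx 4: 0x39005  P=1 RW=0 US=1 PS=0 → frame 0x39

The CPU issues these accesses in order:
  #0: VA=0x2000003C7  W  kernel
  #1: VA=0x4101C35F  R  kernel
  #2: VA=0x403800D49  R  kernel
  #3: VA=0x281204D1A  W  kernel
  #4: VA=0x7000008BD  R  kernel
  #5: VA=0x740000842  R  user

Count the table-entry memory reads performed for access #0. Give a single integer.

Per-access translation:
#0 VA=0x2000003C7 (w,kernel):
  [0] read 0x24 idx=8: raw=0x26087 flags P=1 W=1 U=1 S=1
  ✓ 0x263C7 (huge @L0)  — 1 lookups
#1 VA=0x4101C35F (r,kernel):
  [0] read 0x24 idx=1: raw=0x27007 flags P=1 W=1 U=1 S=0
  [1] read 0x27 idx=8: raw=0x28007 flags P=1 W=1 U=1 S=0
  [2] read 0x28 idx=28: raw=0x2C007 flags P=1 W=1 U=1 S=0
  ✓ 0x2C35F  — 3 lookups
#2 VA=0x403800D49 (r,kernel):
  [0] read 0x24 idx=16: raw=0x2D007 flags P=1 W=1 U=1 S=0
  [1] read 0x2D idx=28: raw=0x2E087 flags P=1 W=1 U=1 S=1
  ✓ 0x2ED49 (huge @L1)  — 2 lookups
#3 VA=0x281204D1A (w,kernel):
  [0] read 0x24 idx=10: raw=0x32007 flags P=1 W=1 U=1 S=0
  [1] read 0x32 idx=9: raw=0x35007 flags P=1 W=1 U=1 S=0
  [2] read 0x35 idx=4: raw=0x39005 flags P=1 W=0 U=1 S=0
  ⇒ fault: PROTECTION_VIOLATION  — 3 lookups
#4 VA=0x7000008BD (r,kernel):
  [0] read 0x24 idx=28: raw=0x6F004 flags P=0 W=0 U=1 S=0
  ⇒ fault: PAGE_NOT_PRESENT  — 1 lookups
#5 VA=0x740000842 (r,user):
  [0] read 0x24 idx=29: raw=0x2D002 flags P=0 W=1 U=0 S=0
  ⇒ fault: PAGE_NOT_PRESENT  — 1 lookups

Entries read for #0: 1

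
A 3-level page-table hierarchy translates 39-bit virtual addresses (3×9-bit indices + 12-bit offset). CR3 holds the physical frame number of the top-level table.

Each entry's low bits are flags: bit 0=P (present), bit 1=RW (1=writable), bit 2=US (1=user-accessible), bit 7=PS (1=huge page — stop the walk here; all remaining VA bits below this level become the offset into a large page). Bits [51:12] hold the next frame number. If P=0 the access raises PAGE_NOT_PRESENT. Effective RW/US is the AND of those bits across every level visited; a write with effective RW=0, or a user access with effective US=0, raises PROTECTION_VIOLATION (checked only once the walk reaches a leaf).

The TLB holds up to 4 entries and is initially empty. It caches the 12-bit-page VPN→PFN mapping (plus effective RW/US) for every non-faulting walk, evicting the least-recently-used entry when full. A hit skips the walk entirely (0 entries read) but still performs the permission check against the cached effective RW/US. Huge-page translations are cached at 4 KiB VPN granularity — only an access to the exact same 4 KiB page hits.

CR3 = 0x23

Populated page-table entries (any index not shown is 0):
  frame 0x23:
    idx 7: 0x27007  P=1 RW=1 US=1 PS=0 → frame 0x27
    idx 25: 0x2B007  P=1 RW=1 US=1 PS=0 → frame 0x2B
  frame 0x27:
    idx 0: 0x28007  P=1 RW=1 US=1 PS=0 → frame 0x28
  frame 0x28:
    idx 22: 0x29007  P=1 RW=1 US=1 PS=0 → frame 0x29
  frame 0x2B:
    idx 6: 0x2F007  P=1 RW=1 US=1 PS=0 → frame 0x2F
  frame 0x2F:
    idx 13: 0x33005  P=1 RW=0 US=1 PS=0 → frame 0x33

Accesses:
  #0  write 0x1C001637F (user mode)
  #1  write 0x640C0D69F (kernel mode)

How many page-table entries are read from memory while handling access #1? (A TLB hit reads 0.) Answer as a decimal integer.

Per-access translation:
#0 VA=0x1C001637F (w,user):
  L0: frame=0x23 idx=7 entry=0x27007 [P=1 RW=1 US=1 PS=0]
  L1: frame=0x27 idx=0 entry=0x28007 [P=1 RW=1 US=1 PS=0]
  L2: frame=0x28 idx=22 entry=0x29007 [P=1 RW=1 US=1 PS=0]
  ⇒ phys 0x2937F  [3 reads]
#1 VA=0x640C0D69F (w,kernel):
  L0: frame=0x23 idx=25 entry=0x2B007 [P=1 RW=1 US=1 PS=0]
  L1: frame=0x2B idx=6 entry=0x2F007 [P=1 RW=1 US=1 PS=0]
  L2: frame=0x2F idx=13 entry=0x33005 [P=1 RW=0 US=1 PS=0]
  ⇒ fault: PROTECTION_VIOLATION  — 3 lookups

Entries read for #1: 3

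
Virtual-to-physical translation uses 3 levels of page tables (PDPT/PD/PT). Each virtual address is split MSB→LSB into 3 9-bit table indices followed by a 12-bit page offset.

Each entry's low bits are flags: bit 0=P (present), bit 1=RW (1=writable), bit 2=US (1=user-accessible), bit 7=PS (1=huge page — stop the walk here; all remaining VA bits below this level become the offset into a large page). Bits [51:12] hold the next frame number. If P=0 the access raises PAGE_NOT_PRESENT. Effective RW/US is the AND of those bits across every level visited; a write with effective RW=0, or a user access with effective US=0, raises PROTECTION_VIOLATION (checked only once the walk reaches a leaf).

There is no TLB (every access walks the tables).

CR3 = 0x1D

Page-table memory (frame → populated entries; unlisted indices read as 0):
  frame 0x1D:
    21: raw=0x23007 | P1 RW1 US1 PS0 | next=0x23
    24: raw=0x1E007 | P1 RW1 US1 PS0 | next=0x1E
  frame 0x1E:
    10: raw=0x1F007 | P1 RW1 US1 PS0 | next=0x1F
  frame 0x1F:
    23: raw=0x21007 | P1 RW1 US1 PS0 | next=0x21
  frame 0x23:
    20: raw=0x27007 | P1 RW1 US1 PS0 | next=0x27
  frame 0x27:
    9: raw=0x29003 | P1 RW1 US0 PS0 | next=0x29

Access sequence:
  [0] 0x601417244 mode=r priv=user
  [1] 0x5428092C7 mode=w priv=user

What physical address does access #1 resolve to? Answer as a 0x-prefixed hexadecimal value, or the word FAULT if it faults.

Walk each access:
#0 VA=0x601417244 (r,user):
  [0] read 0x1D idx=24: raw=0x1E007 flags P=1 W=1 U=1 S=0
  [1] read 0x1E idx=10: raw=0x1F007 flags P=1 W=1 U=1 S=0
  [2] read 0x1F idx=23: raw=0x21007 flags P=1 W=1 U=1 S=0
  ✓ 0x21244  — 3 lookups
#1 VA=0x5428092C7 (w,user):
  [0] read 0x1D idx=21: raw=0x23007 flags P=1 W=1 U=1 S=0
  [1] read 0x23 idx=20: raw=0x27007 flags P=1 W=1 U=1 S=0
  [2] read 0x27 idx=9: raw=0x29003 flags P=1 W=1 U=0 S=0
  ⇒ fault: PROTECTION_VIOLATION  — 3 lookups

Access #1 PA: FAULT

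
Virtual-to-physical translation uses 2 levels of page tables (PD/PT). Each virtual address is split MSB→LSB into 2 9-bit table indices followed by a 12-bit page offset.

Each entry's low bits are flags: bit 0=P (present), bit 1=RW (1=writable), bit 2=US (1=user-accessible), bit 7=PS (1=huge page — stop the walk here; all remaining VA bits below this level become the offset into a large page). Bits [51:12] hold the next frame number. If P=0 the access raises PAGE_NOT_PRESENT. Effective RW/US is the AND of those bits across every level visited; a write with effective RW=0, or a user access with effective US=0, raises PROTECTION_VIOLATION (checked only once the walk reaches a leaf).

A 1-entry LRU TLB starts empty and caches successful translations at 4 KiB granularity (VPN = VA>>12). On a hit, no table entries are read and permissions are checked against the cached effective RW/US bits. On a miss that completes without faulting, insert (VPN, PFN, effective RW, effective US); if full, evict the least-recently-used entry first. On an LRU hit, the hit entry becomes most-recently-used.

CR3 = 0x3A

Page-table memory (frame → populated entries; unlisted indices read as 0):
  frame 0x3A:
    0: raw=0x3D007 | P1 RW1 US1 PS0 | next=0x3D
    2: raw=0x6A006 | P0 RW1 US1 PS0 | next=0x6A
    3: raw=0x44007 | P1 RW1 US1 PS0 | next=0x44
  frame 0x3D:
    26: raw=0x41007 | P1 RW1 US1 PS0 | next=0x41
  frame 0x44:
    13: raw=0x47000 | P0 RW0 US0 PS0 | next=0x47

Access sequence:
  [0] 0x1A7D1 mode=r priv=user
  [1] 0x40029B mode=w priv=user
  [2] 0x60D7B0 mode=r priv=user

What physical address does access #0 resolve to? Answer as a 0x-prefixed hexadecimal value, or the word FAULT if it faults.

Per-access translation:
#0 VA=0x1A7D1 (r,user):
  lvl0: tbl 0x3A, slot 0 ⇒ 0x3D007 (P1/RW1/US1/PS0)
  lvl1: tbl 0x3D, slot 26 ⇒ 0x41007 (P1/RW1/US1/PS0)
  ⇒ phys 0x417D1  [2 reads]
#1 VA=0x40029B (w,user):
  lvl0: tbl 0x3A, slot 2 ⇒ 0x6A006 (P0/RW1/US1/PS0)
  ✗ PAGE_NOT_PRESENT  [1 reads]
#2 VA=0x60D7B0 (r,user):
  lvl0: tbl 0x3A, slot 3 ⇒ 0x44007 (P1/RW1/US1/PS0)
  lvl1: tbl 0x44, slot 13 ⇒ 0x47000 (P0/RW0/US0/PS0)
  ✗ PAGE_NOT_PRESENT  [2 reads]

Access #0 PA: 0x417D1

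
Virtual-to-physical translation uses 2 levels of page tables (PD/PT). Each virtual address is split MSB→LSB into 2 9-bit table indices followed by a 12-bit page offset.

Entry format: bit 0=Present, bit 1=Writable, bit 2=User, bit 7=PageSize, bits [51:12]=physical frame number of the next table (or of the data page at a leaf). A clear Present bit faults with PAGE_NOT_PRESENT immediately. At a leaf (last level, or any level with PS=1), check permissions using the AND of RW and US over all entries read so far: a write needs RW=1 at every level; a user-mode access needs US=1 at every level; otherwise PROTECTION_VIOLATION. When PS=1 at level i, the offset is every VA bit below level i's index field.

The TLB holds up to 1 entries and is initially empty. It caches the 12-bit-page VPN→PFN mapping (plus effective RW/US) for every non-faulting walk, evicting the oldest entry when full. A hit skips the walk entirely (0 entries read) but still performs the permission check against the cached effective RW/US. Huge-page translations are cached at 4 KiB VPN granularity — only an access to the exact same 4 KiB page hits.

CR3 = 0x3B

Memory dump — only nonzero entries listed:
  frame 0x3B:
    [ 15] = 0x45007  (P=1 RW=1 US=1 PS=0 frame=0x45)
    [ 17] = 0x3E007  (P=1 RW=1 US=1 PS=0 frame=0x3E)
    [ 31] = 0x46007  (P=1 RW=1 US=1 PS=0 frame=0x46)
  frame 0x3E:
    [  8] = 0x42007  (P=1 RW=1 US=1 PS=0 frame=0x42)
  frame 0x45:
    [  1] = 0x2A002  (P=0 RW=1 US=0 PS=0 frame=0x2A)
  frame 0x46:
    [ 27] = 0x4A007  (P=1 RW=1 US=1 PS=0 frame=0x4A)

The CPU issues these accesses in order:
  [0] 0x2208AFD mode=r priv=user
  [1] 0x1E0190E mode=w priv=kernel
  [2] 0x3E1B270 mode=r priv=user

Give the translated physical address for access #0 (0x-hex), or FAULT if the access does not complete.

Trace:
#0 VA=0x2208AFD (r,user):
  lvl0: tbl 0x3B, slot 17 ⇒ 0x3E007 (P1/RW1/US1/PS0)
  lvl1: tbl 0x3E, slot 8 ⇒ 0x42007 (P1/RW1/US1/PS0)
  → PA=0x42AFD  (2 entries read)
#1 VA=0x1E0190E (w,kernel):
  lvl0: tbl 0x3B, slot 15 ⇒ 0x45007 (P1/RW1/US1/PS0)
  lvl1: tbl 0x45, slot 1 ⇒ 0x2A002 (P0/RW1/US0/PS0)
  → PAGE_NOT_PRESENT  (2 entries read)
#2 VA=0x3E1B270 (r,user):
  lvl0: tbl 0x3B, slot 31 ⇒ 0x46007 (P1/RW1/US1/PS0)
  lvl1: tbl 0x46, slot 27 ⇒ 0x4A007 (P1/RW1/US1/PS0)
  → PA=0x4A270  (2 entries read)

Access #0 PA: 0x42AFD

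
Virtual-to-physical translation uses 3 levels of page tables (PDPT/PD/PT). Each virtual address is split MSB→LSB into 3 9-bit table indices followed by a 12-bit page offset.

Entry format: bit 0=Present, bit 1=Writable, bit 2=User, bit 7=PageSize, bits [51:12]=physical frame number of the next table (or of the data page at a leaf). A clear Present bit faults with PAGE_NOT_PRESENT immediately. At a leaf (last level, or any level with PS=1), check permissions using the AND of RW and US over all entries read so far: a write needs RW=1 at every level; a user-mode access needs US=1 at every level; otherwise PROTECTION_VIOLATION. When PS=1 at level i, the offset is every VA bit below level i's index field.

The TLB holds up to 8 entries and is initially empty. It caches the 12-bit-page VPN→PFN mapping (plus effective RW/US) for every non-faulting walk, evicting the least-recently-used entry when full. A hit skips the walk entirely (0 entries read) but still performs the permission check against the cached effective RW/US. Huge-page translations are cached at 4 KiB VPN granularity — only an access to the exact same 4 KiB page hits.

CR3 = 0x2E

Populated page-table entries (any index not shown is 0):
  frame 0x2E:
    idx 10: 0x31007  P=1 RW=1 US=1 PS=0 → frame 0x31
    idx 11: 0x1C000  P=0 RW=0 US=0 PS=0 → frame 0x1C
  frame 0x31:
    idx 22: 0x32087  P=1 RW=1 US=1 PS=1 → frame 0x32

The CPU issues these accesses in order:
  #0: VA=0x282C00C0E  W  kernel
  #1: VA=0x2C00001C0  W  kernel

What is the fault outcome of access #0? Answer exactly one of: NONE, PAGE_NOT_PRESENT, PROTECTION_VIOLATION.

Per-access translation:
#0 VA=0x282C00C0E (w,kernel):
  L0 @0x2E[10] → 0x31007  P=1,RW=1,US=1,PS=0
  L1 @0x31[22] → 0x32087  P=1,RW=1,US=1,PS=1
  → PA=0x32C0E (huge @L1)  (2 entries read)
#1 VA=0x2C00001C0 (w,kernel):
  L0 @0x2E[11] → 0x1C000  P=0,RW=0,US=0,PS=0
  → PAGE_NOT_PRESENT  (1 entries read)

Access #0 fault: NONE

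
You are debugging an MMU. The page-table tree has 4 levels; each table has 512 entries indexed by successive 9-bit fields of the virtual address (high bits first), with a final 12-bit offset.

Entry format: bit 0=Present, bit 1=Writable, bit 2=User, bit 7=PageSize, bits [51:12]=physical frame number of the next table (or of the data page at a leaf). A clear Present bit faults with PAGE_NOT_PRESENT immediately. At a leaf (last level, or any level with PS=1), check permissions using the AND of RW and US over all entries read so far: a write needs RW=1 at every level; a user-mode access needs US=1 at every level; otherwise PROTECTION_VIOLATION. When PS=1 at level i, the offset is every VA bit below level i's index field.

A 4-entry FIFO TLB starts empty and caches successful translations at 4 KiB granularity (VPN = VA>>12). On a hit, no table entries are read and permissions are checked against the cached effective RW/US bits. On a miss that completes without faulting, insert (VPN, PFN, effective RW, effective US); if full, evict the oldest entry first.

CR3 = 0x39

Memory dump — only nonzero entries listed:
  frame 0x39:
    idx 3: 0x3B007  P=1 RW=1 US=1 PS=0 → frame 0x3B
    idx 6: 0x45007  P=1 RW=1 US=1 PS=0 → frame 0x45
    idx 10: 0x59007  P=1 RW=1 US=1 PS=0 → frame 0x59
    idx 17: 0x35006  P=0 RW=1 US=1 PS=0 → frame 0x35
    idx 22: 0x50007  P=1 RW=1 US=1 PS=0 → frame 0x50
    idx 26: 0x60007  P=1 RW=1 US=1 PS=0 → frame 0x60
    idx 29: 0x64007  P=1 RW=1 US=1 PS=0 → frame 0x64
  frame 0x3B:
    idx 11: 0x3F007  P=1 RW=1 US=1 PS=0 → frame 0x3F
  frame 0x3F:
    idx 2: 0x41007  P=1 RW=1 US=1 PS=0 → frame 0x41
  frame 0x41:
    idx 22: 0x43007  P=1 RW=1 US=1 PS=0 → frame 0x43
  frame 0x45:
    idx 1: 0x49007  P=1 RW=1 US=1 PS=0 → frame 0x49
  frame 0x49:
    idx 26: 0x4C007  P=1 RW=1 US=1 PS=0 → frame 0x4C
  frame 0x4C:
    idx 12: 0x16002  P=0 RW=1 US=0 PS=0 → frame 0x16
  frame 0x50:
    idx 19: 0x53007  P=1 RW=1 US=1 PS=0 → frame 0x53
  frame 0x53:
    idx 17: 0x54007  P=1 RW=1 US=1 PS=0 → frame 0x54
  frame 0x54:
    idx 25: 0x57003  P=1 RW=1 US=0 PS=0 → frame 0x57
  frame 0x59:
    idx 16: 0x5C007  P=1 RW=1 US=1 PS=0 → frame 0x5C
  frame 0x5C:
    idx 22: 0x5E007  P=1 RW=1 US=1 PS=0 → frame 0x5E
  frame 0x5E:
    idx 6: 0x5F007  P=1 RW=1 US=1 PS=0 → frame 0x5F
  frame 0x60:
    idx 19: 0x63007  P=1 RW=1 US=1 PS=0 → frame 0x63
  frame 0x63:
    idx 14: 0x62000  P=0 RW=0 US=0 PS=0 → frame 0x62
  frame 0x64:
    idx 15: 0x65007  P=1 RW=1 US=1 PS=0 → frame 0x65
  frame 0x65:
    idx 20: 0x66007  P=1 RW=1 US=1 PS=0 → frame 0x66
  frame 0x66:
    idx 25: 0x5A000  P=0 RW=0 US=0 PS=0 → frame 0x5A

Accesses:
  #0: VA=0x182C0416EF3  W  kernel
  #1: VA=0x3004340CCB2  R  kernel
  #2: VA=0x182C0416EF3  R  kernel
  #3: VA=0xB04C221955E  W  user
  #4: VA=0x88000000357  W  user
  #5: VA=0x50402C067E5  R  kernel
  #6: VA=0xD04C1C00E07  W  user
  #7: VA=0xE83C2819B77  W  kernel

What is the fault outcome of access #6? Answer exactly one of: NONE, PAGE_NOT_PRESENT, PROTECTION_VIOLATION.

Per-access translation:
#0 VA=0x182C0416EF3 (w,kernel):
  [0] read 0x39 idx=3: raw=0x3B007 flags P=1 W=1 U=1 S=0
  [1] read 0x3B idx=11: raw=0x3F007 flags P=1 W=1 U=1 S=0
  [2] read 0x3F idx=2: raw=0x41007 flags P=1 W=1 U=1 S=0
  [3] read 0x41 idx=22: raw=0x43007 flags P=1 W=1 U=1 S=0
  ⇒ phys 0x43EF3  [4 reads]
#1 VA=0x3004340CCB2 (r,kernel):
  [0] read 0x39 idx=6: raw=0x45007 flags P=1 W=1 U=1 S=0
  [1] read 0x45 idx=1: raw=0x49007 flags P=1 W=1 U=1 S=0
  [2] read 0x49 idx=26: raw=0x4C007 flags P=1 W=1 U=1 S=0
  [3] read 0x4C idx=12: raw=0x16002 flags P=0 W=1 U=0 S=0
  ✗ PAGE_NOT_PRESENT  [4 reads]
#2 VA=0x182C0416EF3 (r,kernel):
  TLB hit vpn=0x182C0416 → PA=0x43EF3
#3 VA=0xB04C221955E (w,user):
  [0] read 0x39 idx=22: raw=0x50007 flags P=1 W=1 U=1 S=0
  [1] read 0x50 idx=19: raw=0x53007 flags P=1 W=1 U=1 S=0
  [2] read 0x53 idx=17: raw=0x54007 flags P=1 W=1 U=1 S=0
  [3] read 0x54 idx=25: raw=0x57003 flags P=1 W=1 U=0 S=0
  ✗ PROTECTION_VIOLATION  [4 reads]
#4 VA=0x88000000357 (w,user):
  [0] read 0x39 idx=17: raw=0x35006 flags P=0 W=1 U=1 S=0
  ✗ PAGE_NOT_PRESENT  [1 reads]
#5 VA=0x50402C067E5 (r,kernel):
  [0] read 0x39 idx=10: raw=0x59007 flags P=1 W=1 U=1 S=0
  [1] read 0x59 idx=16: raw=0x5C007 flags P=1 W=1 U=1 S=0
  [2] read 0x5C idx=22: raw=0x5E007 flags P=1 W=1 U=1 S=0
  [3] read 0x5E idx=6: raw=0x5F007 flags P=1 W=1 U=1 S=0
  ⇒ phys 0x5F7E5  [4 reads]
#6 VA=0xD04C1C00E07 (w,user):
  [0] read 0x39 idx=26: raw=0x60007 flags P=1 W=1 U=1 S=0
  [1] read 0x60 idx=19: raw=0x63007 flags P=1 W=1 U=1 S=0
  [2] read 0x63 idx=14: raw=0x62000 flags P=0 W=0 U=0 S=0
  ✗ PAGE_NOT_PRESENT  [3 reads]
#7 VA=0xE83C2819B77 (w,kernel):
  [0] read 0x39 idx=29: raw=0x64007 flags P=1 W=1 U=1 S=0
  [1] read 0x64 idx=15: raw=0x65007 flags P=1 W=1 U=1 S=0
  [2] read 0x65 idx=20: raw=0x66007 flags P=1 W=1 U=1 S=0
  [3] read 0x66 idx=25: raw=0x5A000 flags P=0 W=0 U=0 S=0
  ✗ PAGE_NOT_PRESENT  [4 reads]

Access #6 fault: PAGE_NOT_PRESENT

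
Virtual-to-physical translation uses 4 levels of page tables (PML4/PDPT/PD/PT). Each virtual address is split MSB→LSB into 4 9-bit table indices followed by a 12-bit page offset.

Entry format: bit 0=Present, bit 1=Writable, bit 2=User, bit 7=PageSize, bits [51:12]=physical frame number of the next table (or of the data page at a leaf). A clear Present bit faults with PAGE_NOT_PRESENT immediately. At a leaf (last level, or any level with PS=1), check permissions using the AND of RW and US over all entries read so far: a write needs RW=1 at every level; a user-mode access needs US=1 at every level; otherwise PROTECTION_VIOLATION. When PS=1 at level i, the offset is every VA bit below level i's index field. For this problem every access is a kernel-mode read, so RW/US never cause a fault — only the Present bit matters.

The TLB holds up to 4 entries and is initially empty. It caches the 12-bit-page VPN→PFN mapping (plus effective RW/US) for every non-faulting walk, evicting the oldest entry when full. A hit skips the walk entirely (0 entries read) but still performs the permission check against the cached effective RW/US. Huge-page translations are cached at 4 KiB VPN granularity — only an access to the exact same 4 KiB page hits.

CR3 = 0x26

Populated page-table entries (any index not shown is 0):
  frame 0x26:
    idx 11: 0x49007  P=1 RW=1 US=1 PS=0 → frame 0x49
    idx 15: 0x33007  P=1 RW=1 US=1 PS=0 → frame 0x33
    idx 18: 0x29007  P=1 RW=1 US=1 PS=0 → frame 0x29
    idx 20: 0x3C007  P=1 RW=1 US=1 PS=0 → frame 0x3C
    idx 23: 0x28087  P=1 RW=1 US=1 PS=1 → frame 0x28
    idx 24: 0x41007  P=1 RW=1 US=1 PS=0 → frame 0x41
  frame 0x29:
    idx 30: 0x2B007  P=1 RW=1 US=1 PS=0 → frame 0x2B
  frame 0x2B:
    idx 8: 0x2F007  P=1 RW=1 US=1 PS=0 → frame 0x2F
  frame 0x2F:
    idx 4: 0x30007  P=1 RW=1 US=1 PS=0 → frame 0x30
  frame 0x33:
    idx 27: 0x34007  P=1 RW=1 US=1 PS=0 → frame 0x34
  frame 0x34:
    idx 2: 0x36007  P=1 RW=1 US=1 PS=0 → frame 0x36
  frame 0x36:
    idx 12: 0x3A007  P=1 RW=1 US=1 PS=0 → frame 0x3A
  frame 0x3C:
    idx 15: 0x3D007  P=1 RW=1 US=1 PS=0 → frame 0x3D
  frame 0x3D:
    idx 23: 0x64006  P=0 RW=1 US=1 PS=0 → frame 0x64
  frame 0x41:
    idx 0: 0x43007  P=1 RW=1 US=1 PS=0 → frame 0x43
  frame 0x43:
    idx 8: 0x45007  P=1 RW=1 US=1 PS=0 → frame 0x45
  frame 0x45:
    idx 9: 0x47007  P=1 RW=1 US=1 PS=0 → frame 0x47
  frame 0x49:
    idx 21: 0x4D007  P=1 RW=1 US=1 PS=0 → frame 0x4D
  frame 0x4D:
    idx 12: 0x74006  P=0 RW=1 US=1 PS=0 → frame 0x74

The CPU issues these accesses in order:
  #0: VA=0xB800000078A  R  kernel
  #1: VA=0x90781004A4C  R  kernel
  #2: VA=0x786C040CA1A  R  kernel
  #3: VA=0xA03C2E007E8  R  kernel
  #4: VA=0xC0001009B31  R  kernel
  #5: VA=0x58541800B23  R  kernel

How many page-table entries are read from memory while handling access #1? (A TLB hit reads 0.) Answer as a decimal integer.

Per-access translation:
#0 VA=0xB800000078A (r,kernel):
  L0 @0x26[23] → 0x28087  P=1,RW=1,US=1,PS=1
  ⇒ phys 0x2878A (huge @L0)  [1 reads]
#1 VA=0x90781004A4C (r,kernel):
  L0 @0x26[18] → 0x29007  P=1,RW=1,US=1,PS=0
  L1 @0x29[30] → 0x2B007  P=1,RW=1,US=1,PS=0
  L2 @0x2B[8] → 0x2F007  P=1,RW=1,US=1,PS=0
  L3 @0x2F[4] → 0x30007  P=1,RW=1,US=1,PS=0
  ⇒ phys 0x30A4C  [4 reads]
#2 VA=0x786C040CA1A (r,kernel):
  L0 @0x26[15] → 0x33007  P=1,RW=1,US=1,PS=0
  L1 @0x33[27] → 0x34007  P=1,RW=1,US=1,PS=0
  L2 @0x34[2] → 0x36007  P=1,RW=1,US=1,PS=0
  L3 @0x36[12] → 0x3A007  P=1,RW=1,US=1,PS=0
  ⇒ phys 0x3AA1A  [4 reads]
#3 VA=0xA03C2E007E8 (r,kernel):
  L0 @0x26[20] → 0x3C007  P=1,RW=1,US=1,PS=0
  L1 @0x3C[15] → 0x3D007  P=1,RW=1,US=1,PS=0
  L2 @0x3D[23] → 0x64006  P=0,RW=1,US=1,PS=0
  ⇒ fault: PAGE_NOT_PRESENT  — 3 lookups
#4 VA=0xC0001009B31 (r,kernel):
  L0 @0x26[24] → 0x41007  P=1,RW=1,US=1,PS=0
  L1 @0x41[0] → 0x43007  P=1,RW=1,US=1,PS=0
  L2 @0x43[8] → 0x45007  P=1,RW=1,US=1,PS=0
  L3 @0x45[9] → 0x47007  P=1,RW=1,US=1,PS=0
  ⇒ phys 0x47B31  [4 reads]
#5 VA=0x58541800B23 (r,kernel):
  L0 @0x26[11] → 0x49007  P=1,RW=1,US=1,PS=0
  L1 @0x49[21] → 0x4D007  P=1,RW=1,US=1,PS=0
  L2 @0x4D[12] → 0x74006  P=0,RW=1,US=1,PS=0
  ⇒ fault: PAGE_NOT_PRESENT  — 3 lookups

Entries read for #1: 4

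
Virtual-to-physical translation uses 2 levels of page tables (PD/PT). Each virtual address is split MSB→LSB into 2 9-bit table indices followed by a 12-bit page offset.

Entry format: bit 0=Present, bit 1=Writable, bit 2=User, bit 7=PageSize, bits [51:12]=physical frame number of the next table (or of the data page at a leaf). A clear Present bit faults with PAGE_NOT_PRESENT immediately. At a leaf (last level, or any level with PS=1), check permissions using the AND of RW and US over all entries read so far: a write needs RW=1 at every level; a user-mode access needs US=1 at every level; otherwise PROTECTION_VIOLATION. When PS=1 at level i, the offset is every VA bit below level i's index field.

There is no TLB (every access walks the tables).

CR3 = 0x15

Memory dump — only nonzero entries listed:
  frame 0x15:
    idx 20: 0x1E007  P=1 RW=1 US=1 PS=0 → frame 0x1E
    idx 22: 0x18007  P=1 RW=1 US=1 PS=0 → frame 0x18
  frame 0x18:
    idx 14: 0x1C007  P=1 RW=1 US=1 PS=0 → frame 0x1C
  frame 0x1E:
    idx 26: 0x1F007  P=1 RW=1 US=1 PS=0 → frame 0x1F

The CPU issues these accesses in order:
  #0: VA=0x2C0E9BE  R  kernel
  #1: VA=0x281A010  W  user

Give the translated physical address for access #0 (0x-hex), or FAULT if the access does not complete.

Walk each access:
#0 VA=0x2C0E9BE (r,kernel):
  lvl0: tbl 0x15, slot 22 ⇒ 0x18007 (P1/RW1/US1/PS0)
  lvl1: tbl 0x18, slot 14 ⇒ 0x1C007 (P1/RW1/US1/PS0)
  ✓ 0x1C9BE  — 2 lookups
#1 VA=0x281A010 (w,user):
  lvl0: tbl 0x15, slot 20 ⇒ 0x1E007 (P1/RW1/US1/PS0)
  lvl1: tbl 0x1E, slot 26 ⇒ 0x1F007 (P1/RW1/US1/PS0)
  ✓ 0x1F010  — 2 lookups

Access #0 PA: 0x1C9BE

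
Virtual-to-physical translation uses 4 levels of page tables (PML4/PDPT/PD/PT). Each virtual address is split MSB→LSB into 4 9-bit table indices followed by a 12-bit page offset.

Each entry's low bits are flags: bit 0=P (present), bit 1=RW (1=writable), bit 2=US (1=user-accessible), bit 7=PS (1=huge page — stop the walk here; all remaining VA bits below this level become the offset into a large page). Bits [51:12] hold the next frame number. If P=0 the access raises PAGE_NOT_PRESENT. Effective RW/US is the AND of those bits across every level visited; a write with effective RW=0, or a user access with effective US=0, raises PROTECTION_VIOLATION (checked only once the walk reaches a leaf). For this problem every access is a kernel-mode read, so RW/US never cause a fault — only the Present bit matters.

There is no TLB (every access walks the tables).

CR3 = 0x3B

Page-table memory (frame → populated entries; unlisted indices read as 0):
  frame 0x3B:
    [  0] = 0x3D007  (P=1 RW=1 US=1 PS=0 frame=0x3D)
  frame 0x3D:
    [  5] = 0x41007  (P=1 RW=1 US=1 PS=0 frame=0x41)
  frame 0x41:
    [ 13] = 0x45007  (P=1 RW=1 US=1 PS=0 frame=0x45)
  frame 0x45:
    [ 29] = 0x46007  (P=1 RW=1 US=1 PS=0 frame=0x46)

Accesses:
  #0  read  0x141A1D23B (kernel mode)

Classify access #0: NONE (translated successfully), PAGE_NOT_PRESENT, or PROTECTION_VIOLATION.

Trace:
#0 VA=0x141A1D23B (r,kernel):
  lvl0: tbl 0x3B, slot 0 ⇒ 0x3D007 (P1/RW1/US1/PS0)
  lvl1: tbl 0x3D, slot 5 ⇒ 0x41007 (P1/RW1/US1/PS0)
  lvl2: tbl 0x41, slot 13 ⇒ 0x45007 (P1/RW1/US1/PS0)
  lvl3: tbl 0x45, slot 29 ⇒ 0x46007 (P1/RW1/US1/PS0)
  ✓ 0x4623B  — 4 lookups

Access #0 fault: NONE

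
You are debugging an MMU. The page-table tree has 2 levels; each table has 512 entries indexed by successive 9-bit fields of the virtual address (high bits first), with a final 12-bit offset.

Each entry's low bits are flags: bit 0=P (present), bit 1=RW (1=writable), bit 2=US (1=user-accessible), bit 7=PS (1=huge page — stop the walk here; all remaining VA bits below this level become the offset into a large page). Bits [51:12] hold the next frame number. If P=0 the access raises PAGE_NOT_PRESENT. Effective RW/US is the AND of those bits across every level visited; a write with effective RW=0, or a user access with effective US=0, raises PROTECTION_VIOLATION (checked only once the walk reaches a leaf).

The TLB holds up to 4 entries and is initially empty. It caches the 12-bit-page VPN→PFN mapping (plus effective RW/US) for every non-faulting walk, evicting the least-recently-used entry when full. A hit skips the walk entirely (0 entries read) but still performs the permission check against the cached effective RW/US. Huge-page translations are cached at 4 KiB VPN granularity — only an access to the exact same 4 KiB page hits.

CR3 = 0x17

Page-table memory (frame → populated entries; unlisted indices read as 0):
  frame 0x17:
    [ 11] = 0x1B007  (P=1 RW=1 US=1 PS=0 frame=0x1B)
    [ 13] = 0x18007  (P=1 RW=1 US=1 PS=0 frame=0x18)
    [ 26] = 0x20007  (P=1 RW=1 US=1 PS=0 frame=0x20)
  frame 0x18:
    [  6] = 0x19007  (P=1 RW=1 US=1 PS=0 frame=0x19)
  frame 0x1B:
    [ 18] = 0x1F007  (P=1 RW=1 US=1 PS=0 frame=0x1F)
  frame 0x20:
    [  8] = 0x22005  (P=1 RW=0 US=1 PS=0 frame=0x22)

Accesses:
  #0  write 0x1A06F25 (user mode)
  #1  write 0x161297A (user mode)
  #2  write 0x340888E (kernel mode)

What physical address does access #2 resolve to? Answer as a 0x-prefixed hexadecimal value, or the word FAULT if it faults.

Per-access translation:
#0 VA=0x1A06F25 (w,user):
  [0] read 0x17 idx=13: raw=0x18007 flags P=1 W=1 U=1 S=0
  [1] read 0x18 idx=6: raw=0x19007 flags P=1 W=1 U=1 S=0
  ✓ 0x19F25  — 2 lookups
#1 VA=0x161297A (w,user):
  [0] read 0x17 idx=11: raw=0x1B007 flags P=1 W=1 U=1 S=0
  [1] read 0x1B idx=18: raw=0x1F007 flags P=1 W=1 U=1 S=0
  ✓ 0x1F97A  — 2 lookups
#2 VA=0x340888E (w,kernel):
  [0] read 0x17 idx=26: raw=0x20007 flags P=1 W=1 U=1 S=0
  [1] read 0x20 idx=8: raw=0x22005 flags P=1 W=0 U=1 S=0
  → PROTECTION_VIOLATION  (2 entries read)

Access #2 PA: FAULT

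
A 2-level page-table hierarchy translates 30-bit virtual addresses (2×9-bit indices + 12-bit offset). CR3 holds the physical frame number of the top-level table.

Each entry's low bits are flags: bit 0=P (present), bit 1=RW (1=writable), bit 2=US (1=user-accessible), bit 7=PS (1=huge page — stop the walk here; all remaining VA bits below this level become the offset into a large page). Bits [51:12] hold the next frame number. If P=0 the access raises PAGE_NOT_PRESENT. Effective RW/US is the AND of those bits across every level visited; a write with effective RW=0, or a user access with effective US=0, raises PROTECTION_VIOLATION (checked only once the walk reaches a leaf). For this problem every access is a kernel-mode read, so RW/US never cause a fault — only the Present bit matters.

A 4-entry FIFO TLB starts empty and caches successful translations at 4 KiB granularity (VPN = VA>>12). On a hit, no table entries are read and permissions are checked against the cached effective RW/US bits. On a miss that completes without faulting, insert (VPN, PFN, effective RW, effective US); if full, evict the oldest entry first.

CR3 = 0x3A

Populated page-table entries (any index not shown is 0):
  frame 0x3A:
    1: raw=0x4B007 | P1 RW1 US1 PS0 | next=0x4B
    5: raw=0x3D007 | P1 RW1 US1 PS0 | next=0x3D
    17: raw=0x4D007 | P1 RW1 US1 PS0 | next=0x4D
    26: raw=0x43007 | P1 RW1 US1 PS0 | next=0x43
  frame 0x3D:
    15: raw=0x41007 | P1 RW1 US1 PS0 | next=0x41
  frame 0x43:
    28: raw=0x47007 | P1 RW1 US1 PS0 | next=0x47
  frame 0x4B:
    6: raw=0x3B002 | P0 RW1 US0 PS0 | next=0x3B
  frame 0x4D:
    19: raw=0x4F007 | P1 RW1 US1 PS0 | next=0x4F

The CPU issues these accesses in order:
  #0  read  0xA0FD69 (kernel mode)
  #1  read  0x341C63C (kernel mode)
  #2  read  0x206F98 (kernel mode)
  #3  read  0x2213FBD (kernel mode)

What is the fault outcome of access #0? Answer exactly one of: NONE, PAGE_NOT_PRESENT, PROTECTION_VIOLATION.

Walk each access:
#0 VA=0xA0FD69 (r,kernel):
  lvl0: tbl 0x3A, slot 5 ⇒ 0x3D007 (P1/RW1/US1/PS0)
  lvl1: tbl 0x3D, slot 15 ⇒ 0x41007 (P1/RW1/US1/PS0)
  ✓ 0x41D69  — 2 lookups
#1 VA=0x341C63C (r,kernel):
  lvl0: tbl 0x3A, slot 26 ⇒ 0x43007 (P1/RW1/US1/PS0)
  lvl1: tbl 0x43, slot 28 ⇒ 0x47007 (P1/RW1/US1/PS0)
  ✓ 0x4763C  — 2 lookups
#2 VA=0x206F98 (r,kernel):
  lvl0: tbl 0x3A, slot 1 ⇒ 0x4B007 (P1/RW1/US1/PS0)
  lvl1: tbl 0x4B, slot 6 ⇒ 0x3B002 (P0/RW1/US0/PS0)
  → PAGE_NOT_PRESENT  (2 entries read)
#3 VA=0x2213FBD (r,kernel):
  lvl0: tbl 0x3A, slot 17 ⇒ 0x4D007 (P1/RW1/US1/PS0)
  lvl1: tbl 0x4D, slot 19 ⇒ 0x4F007 (P1/RW1/US1/PS0)
  ✓ 0x4FFBD  — 2 lookups

Access #0 fault: NONE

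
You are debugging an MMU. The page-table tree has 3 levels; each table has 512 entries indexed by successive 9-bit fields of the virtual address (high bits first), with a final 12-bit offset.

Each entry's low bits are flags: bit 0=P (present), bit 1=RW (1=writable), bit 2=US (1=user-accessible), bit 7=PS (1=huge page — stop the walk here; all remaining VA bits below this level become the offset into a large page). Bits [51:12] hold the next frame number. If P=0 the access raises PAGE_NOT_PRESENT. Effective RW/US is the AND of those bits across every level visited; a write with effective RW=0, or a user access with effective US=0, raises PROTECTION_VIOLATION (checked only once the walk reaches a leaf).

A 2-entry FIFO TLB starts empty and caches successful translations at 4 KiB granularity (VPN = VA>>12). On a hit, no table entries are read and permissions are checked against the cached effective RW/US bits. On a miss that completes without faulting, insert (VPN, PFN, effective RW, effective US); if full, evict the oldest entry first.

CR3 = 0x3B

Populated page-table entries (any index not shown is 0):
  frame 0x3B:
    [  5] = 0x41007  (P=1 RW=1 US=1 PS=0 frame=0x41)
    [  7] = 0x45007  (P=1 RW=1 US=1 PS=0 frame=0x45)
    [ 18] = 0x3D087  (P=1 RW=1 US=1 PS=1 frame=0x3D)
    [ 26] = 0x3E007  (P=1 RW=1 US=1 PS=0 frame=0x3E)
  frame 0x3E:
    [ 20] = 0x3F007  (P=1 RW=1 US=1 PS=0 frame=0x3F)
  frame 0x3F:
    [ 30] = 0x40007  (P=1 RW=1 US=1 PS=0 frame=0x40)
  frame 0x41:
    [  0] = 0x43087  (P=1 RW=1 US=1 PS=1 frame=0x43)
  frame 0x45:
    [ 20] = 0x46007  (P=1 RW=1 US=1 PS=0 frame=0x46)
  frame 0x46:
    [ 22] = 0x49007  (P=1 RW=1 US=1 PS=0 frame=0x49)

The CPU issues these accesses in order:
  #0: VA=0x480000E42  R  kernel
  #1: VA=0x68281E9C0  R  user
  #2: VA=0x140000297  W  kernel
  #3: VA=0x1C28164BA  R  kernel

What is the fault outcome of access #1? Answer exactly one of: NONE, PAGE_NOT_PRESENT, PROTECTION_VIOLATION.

Per-access translation:
#0 VA=0x480000E42 (r,kernel):
  lvl0: tbl 0x3B, slot 18 ⇒ 0x3D087 (P1/RW1/US1/PS1)
  ⇒ phys 0x3DE42 (huge @L0)  [1 reads]
#1 VA=0x68281E9C0 (r,user):
  lvl0: tbl 0x3B, slot 26 ⇒ 0x3E007 (P1/RW1/US1/PS0)
  lvl1: tbl 0x3E, slot 20 ⇒ 0x3F007 (P1/RW1/US1/PS0)
  lvl2: tbl 0x3F, slot 30 ⇒ 0x40007 (P1/RW1/US1/PS0)
  ⇒ phys 0x409C0  [3 reads]
#2 VA=0x140000297 (w,kernel):
  lvl0: tbl 0x3B, slot 5 ⇒ 0x41007 (P1/RW1/US1/PS0)
  lvl1: tbl 0x41, slot 0 ⇒ 0x43087 (P1/RW1/US1/PS1)
  ⇒ phys 0x43297 (huge @L1)  [2 reads]
#3 VA=0x1C28164BA (r,kernel):
  lvl0: tbl 0x3B, slot 7 ⇒ 0x45007 (P1/RW1/US1/PS0)
  lvl1: tbl 0x45, slot 20 ⇒ 0x46007 (P1/RW1/US1/PS0)
  lvl2: tbl 0x46, slot 22 ⇒ 0x49007 (P1/RW1/US1/PS0)
  ⇒ phys 0x494BA  [3 reads]

Access #1 fault: NONE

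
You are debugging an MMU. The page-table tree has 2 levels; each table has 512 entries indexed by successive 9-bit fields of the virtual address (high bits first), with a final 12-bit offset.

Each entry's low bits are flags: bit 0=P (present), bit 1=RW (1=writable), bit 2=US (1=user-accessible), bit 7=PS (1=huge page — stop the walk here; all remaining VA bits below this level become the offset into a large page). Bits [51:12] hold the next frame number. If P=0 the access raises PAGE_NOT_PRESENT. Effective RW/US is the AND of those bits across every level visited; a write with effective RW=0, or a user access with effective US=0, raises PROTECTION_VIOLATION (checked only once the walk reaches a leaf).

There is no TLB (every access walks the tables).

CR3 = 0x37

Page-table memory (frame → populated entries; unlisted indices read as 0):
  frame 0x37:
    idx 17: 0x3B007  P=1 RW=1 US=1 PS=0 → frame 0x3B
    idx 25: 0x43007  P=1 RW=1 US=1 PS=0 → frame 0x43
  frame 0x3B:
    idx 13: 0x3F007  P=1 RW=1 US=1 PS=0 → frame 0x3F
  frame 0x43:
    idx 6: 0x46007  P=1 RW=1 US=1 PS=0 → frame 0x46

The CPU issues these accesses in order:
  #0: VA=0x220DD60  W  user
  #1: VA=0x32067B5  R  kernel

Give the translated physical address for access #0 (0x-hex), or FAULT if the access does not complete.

Trace:
#0 VA=0x220DD60 (w,user):
  lvl0: tbl 0x37, slot 17 ⇒ 0x3B007 (P1/RW1/US1/PS0)
  lvl1: tbl 0x3B, slot 13 ⇒ 0x3F007 (P1/RW1/US1/PS0)
  → PA=0x3FD60  (2 entries read)
#1 VA=0x32067B5 (r,kernel):
  lvl0: tbl 0x37, slot 25 ⇒ 0x43007 (P1/RW1/US1/PS0)
  lvl1: tbl 0x43, slot 6 ⇒ 0x46007 (P1/RW1/US1/PS0)
  → PA=0x467B5  (2 entries read)

Access #0 PA: 0x3FD60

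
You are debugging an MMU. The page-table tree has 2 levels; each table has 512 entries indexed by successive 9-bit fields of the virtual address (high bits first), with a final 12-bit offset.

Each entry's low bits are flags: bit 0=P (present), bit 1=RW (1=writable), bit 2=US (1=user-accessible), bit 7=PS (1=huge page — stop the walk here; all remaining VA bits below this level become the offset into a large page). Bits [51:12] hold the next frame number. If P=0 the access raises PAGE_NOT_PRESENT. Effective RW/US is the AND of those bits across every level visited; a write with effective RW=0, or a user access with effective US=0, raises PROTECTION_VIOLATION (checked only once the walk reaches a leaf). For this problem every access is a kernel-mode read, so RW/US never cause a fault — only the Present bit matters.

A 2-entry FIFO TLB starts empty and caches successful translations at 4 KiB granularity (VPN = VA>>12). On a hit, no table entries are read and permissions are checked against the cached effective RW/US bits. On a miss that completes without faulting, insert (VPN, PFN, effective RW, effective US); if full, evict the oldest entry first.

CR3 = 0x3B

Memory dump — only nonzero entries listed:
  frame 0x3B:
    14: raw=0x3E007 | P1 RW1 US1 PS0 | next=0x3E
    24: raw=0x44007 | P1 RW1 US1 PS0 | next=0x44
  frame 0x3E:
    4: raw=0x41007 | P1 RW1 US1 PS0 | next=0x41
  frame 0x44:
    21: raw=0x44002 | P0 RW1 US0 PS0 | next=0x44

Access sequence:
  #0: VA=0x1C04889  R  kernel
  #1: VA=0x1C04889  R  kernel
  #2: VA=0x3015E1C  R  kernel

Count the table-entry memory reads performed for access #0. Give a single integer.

Per-access translation:
#0 VA=0x1C04889 (r,kernel):
  [0] read 0x3B idx=14: raw=0x3E007 flags P=1 W=1 U=1 S=0
  [1] read 0x3E idx=4: raw=0x41007 flags P=1 W=1 U=1 S=0
  ⇒ phys 0x41889  [2 reads]
#1 VA=0x1C04889 (r,kernel):
  TLB hit vpn=0x1C04 → PA=0x41889
#2 VA=0x3015E1C (r,kernel):
  [0] read 0x3B idx=24: raw=0x44007 flags P=1 W=1 U=1 S=0
  [1] read 0x44 idx=21: raw=0x44002 flags P=0 W=1 U=0 S=0
  → PAGE_NOT_PRESENT  (2 entries read)

Entries read for #0: 2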